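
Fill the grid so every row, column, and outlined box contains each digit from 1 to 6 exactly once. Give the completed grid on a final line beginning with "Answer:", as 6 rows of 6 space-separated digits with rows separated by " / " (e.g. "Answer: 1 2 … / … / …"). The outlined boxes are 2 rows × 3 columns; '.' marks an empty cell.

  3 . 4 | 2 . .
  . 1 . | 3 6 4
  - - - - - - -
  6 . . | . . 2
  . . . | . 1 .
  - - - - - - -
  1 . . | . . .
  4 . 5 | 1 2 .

Step 1. [r5c3∈{2,3,6}] across col 3, 6 lands solely at r5c3 ⇒ r5c3=6.
Step 2. [r6c2∈{3}] only 3 remains possible at r6c2. So r6c2=3.
Step 3. [r1c5∈{5}] only 5 remains possible at r1c5. So r1c5=5.
Step 4. [r4c4∈{4,5,6}] 6 has one home in col 4: r4c4 ⇒ r4c4=6.
Step 5. [r4c2∈{2,4,5}] row 4 places 4 nowhere but r4c2. So r4c2=4.
Step 6. [r2c3∈{2}] only 2 remains possible at r2c3, so r2c3=2.
Step 7. [r3c2∈{5}] r3c2 has the single candidate 5. So r3c2=5.
Step 8. [r5c4∈{4,5}] across col 4, 5 lands solely at r5c4. So r5c4=5.
Step 9. [r4c3∈{3}] r4c3 has the single candidate 3. So r4c3=3.
Step 10. [r3c5∈{3,4}] row 3 places 3 nowhere but r3c5, so r3c5=3.
Step 11. [r3c3∈{1}] r3c3 is down to just 1 ⇒ r3c3=1.
Step 12. [r5c5∈{4}] r5c5's peers cover all but 4. So r5c5=4.
Step 13. [r5c2∈{2}] nothing but 2 survives at r5c2 ⇒ r5c2=2.
Step 14. [r6c6∈{6}] nothing but 6 survives at r6c6. So r6c6=6.
Step 15. [r2c1∈{5}] r2c1 has the single candidate 5 ⇒ r2c1=5.
Step 16. [r4c6∈{5}] r4c6 has the single candidate 5, so r4c6=5.
Step 17. [r5c6∈{3}] nothing but 3 survives at r5c6. So r5c6=3.
Step 18. [r3c4∈{4}] nothing but 4 survives at r3c4 ⇒ r3c4=4.
Step 19. [r1c2∈{6}] r1c2 is down to just 6 ⇒ r1c2=6.
Step 20. [r4c1∈{2}] only 2 remains possible at r4c1. So r4c1=2.
Step 21. [r1c6∈{1}] only 1 remains possible at r1c6 ⇒ r1c6=1.

Answer: 3 6 4 2 5 1 / 5 1 2 3 6 4 / 6 5 1 4 3 2 / 2 4 3 6 1 5 / 1 2 6 5 4 3 / 4 3 5 1 2 6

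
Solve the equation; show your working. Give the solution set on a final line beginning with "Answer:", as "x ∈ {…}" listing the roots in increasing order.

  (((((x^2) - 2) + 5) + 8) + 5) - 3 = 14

Step 1. [(((((x^2) - 2) + 5) + 8) + 5) - 3 = 14] -3 is outermost — add 3 both sides. So sub: ((((x^2) - 2) + 5) + 8) + 5 = 17.
Step 2. [((((x^2) - 2) + 5) + 8) + 5 = 17] peel the +5: subtract 5 from each side ⇒ sub: (((x^2) - 2) + 5) + 8 = 12.
Step 3. [(((x^2) - 2) + 5) + 8 = 12] 8 comes off first (subtract 8) ⇒ sub: ((x^2) - 2) + 5 = 4.
Step 4. [((x^2) - 2) + 5 = 4] 5 comes off first (subtract 5). So sub: (x^2) - 2 = -1.
Step 5. [(x^2) - 2 = -1] 2 comes off first (add 2) ⇒ sub: x^2 = 1.
Step 6. [x^2 = 1] √ both sides: 1 ≥ 0 gives two branches. So sqrt: x = 1 or -1.

Answer: x ∈ {-1, 1}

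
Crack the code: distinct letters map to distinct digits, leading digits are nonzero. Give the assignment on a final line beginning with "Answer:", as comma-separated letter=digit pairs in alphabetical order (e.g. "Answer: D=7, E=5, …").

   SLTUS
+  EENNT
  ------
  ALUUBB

Step 1. [col 1: S + T ≡ B (mod 10)] B=9 is one option consistent with column 1 (S + T ≡ B (mod 10), carry-in 0) — take it ⇒ B=9.
Step 2. [col 1: S + T ≡ B (mod 10)] S=4 is one option consistent with column 1 (S + T ≡ B (mod 10), carry-in 0) — take it, so S=4.
Step 3. [col 1: S + T ≡ B (mod 10)] from column 1 (S=4, B=9, carry-in 0, digits 4,9 already taken and all letters distinct): T must equal 5. So T=5.
Step 4. [A] adding two 5-digit numbers gives at most 5+1 digits, and here it does — A is that final carry and must be 1, so A=1.
Step 5. [col 2: U + N ≡ B (mod 10)] several values work for N in column 2 (U + N ≡ B (mod 10), carry-in 0); try N=7. So N=7.
Step 6. [col 2: U + N ≡ B (mod 10)] from column 2 (N=7, B=9, carry-in 0, digits 1,4,5,7,9 already taken and all letters distinct): U must equal 2. So U=2.
Step 7. [col 4: L + E ≡ U (mod 10)] L=3 is one option consistent with column 4 (L + E ≡ U (mod 10), carry-in 1) — take it ⇒ L=3.
Step 8. [col 4: L + E ≡ U (mod 10)] column 4: given L=3, U=2, carry-in 1, and digits 1,2,3,4,5,7,9 already taken and all letters distinct, L+E≡U (mod 10) forces E=8. So E=8.

Answer: A=1, B=9, E=8, L=3, N=7, S=4, T=5, U=2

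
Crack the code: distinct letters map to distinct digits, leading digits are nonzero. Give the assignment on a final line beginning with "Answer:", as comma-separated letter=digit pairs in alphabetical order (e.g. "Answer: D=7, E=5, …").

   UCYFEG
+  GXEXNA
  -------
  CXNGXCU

Step 1. [C] C is the leading digit of a 7-digit sum of two 6-digit numbers; the final carry is exactly 1, so C=1.
Step 2. [col 1: G + A ≡ U (mod 10)] no forcing yet in column 1 (carry-in 0); A=6 is free and consistent — try it ⇒ A=6.
Step 3. [col 1: G + A ≡ U (mod 10)] several values work for G in column 1 (G + A ≡ U (mod 10), carry-in 0); try G=8, so G=8.
Step 4. [col 1: G + A ≡ U (mod 10)] from column 1 (G=8, A=6, carry-in 0, digits 1,6,8 already taken and all letters distinct): U must equal 4 ⇒ U=4.
Step 5. [col 2: E + N ≡ C (mod 10)] E=7 is one option consistent with column 2 (E + N ≡ C (mod 10), carry-in 1) — take it, so E=7.
Step 6. [col 2: E + N ≡ C (mod 10)] column 2 reads E+N+carry(1)=C with E=7, C=1; with digits 1,4,6,7,8 already taken and all letters distinct, the only value for N is 3, so N=3.
Step 7. [col 3: F + X ≡ X (mod 10)] in column 3 we have F+X≡X with carry-in 1; given nothing yet and digits 1,3,4,6,7,8 already taken and all letters distinct, that pins F to 9 ⇒ F=9.
Step 8. [col 3: F + X ≡ X (mod 10)] no forcing yet in column 3 (carry-in 1); X=2 is free and consistent — try it. So X=2.
Step 9. [col 4: Y + E ≡ G (mod 10)] from column 4 (E=7, G=8, carry-in 1, digits 1,2,3,4,6,7,8,9 already taken and all letters distinct): Y must equal 0, so Y=0.

Answer: A=6, C=1, E=7, F=9, G=8, N=3, U=4, X=2, Y=0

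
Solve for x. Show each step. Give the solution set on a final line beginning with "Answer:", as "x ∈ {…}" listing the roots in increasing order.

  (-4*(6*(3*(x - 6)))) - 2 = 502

Step 1. [(-4*(6*(3*(x - 6)))) - 2 = 502] 2 comes off first (add 2) ⇒ sub: -4*(6*(3*(x - 6))) = 504.
Step 2. [-4*(6*(3*(x - 6))) = 504] -4·(inner) — divide through by -4 ⇒ div: 6*(3*(x - 6)) = -126.
Step 3. [6*(3*(x - 6)) = -126] LHS = 6·(…); ÷6 both sides ⇒ div: 3*(x - 6) = -21.
Step 4. [3*(x - 6) = -21] leading coefficient 3: divide by 3. So div: x - 6 = -7.
Step 5. [x - 6 = -7] peel the -6: add 6 from each side, so sub: x = -1.

Answer: x ∈ {-1}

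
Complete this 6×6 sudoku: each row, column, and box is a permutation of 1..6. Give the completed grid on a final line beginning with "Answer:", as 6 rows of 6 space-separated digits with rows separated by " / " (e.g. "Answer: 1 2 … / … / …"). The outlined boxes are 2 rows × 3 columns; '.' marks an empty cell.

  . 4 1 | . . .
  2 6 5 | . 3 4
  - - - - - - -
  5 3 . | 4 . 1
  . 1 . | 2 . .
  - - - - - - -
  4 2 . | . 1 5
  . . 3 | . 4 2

Step 1. [r4c1∈{6}] nothing but 6 survives at r4c1. So r4c1=6.
Step 2. [r1c4∈{5,6}] across col 4, 5 lands solely at r1c4, so r1c4=5.
Step 3. [r6c4∈{6}] only 6 remains possible at r6c4 ⇒ r6c4=6.
Step 4. [r3c5∈{6}] only 6 remains possible at r3c5. So r3c5=6.
Step 5. [r3c3∈{2}] r3c3 has the single candidate 2, so r3c3=2.
Step 6. [r1c1∈{3}] only 3 remains possible at r1c1 ⇒ r1c1=3.
Step 7. [r5c3∈{6}] only 6 remains possible at r5c3, so r5c3=6.
Step 8. [r5c4∈{3}] r5c4 has the single candidate 3 ⇒ r5c4=3.
Step 9. [r1c6∈{6}] nothing but 6 survives at r1c6 ⇒ r1c6=6.
Step 10. [r4c5∈{5}] only 5 remains possible at r4c5 ⇒ r4c5=5.
Step 11. [r6c1∈{1}] r6c1 has the single candidate 1. So r6c1=1.
Step 12. [r2c4∈{1}] nothing but 1 survives at r2c4. So r2c4=1.
Step 13. [r6c2∈{5}] nothing but 5 survives at r6c2. So r6c2=5.
Step 14. [r4c6∈{3}] r4c6 is down to just 3, so r4c6=3.
Step 15. [r4c3∈{4}] only 4 remains possible at r4c3 ⇒ r4c3=4.
Step 16. [r1c5∈{2}] r1c5 has the single candidate 2, so r1c5=2.

Answer: 3 4 1 5 2 6 / 2 6 5 1 3 4 / 5 3 2 4 6 1 / 6 1 4 2 5 3 / 4 2 6 3 1 5 / 1 5 3 6 4 2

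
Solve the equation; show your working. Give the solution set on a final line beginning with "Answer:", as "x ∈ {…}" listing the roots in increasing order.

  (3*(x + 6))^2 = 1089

Step 1. [(3*(x + 6))^2 = 1089] LHS squared, RHS 1089 ≥ 0: apply √ (±) ⇒ sqrt: 3*(x + 6) = 33 or -33.
Step 2. [3*(x + 6) = 33 or -33] divide by the outer 3. So div: x + 6 = 11 or -11.
Step 3. [x + 6 = 11 or -11] peel the +6: subtract 6 from each side, so sub: x = 5 or -17.

Answer: x ∈ {-17, 5}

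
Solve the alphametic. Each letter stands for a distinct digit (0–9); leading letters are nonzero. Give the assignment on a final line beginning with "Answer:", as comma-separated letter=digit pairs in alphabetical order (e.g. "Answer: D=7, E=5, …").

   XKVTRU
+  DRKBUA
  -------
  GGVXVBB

Step 1. [col 1: U + A ≡ B (mod 10)] B=5 is one option consistent with column 1 (U + A ≡ B (mod 10), carry-in 0) — take it, so B=5.
Step 2. [G] the sum has 7 digits but both addends have 6; that extra leading digit G is the final carry, namely 1 ⇒ G=1.
Step 3. [col 1: U + A ≡ B (mod 10)] several values work for U in column 1 (U + A ≡ B (mod 10), carry-in 0); try U=6 ⇒ U=6.
Step 4. [col 1: U + A ≡ B (mod 10)] from column 1 (U=6, B=5, carry-in 0, digits 1,5,6 already taken and all letters distinct): A must equal 9 ⇒ A=9.
Step 5. [col 2: R + U ≡ B (mod 10)] in column 2 we have R+U≡B with carry-in 1; given U=6, B=5 and digits 1,5,6,9 already taken and all letters distinct, that pins R to 8, so R=8.
Step 6. [col 3: T + B ≡ V (mod 10)] no forcing yet in column 3 (carry-in 1); V=0 is free and consistent — try it ⇒ V=0.
Step 7. [col 3: T + B ≡ V (mod 10)] from column 3 (B=5, V=0, carry-in 1, digits 0,1,5,6,8,9 already taken and all letters distinct): T must equal 4 ⇒ T=4.
Step 8. [col 4: V + K ≡ X (mod 10)] column 4 reads V+K+carry(1)=X with V=0; with digits 0,1,4,5,6,8,9 already taken and all letters distinct, the only value for K is 2. So K=2.
Step 9. [col 4: V + K ≡ X (mod 10)] column 4 reads V+K+carry(1)=X with V=0, K=2; with digits 0,1,2,4,5,6,8,9 already taken and all letters distinct, the only value for X is 3 ⇒ X=3.
Step 10. [col 6: X + D ≡ G (mod 10)] in column 6 we have X+D≡G with carry-in 1; given X=3, G=1 and digits 0,1,2,3,4,5,6,8,9 already taken and all letters distinct, that pins D to 7. So D=7.

Answer: A=9, B=5, D=7, G=1, K=2, R=8, T=4, U=6, V=0, X=3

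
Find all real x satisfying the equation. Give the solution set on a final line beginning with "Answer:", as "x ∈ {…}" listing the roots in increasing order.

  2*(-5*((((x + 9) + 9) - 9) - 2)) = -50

Step 1. [2*(-5*((((x + 9) + 9) - 9) - 2)) = -50] 2 out front; divide by 2, so div: -5*((((x + 9) + 9) - 9) - 2) = -25.
Step 2. [-5*((((x + 9) + 9) - 9) - 2) = -25] leading coefficient -5: divide by -5 ⇒ div: (((x + 9) + 9) - 9) - 2 = 5.
Step 3. [(((x + 9) + 9) - 9) - 2 = 5] -2 is outermost — add 2 both sides, so sub: ((x + 9) + 9) - 9 = 7.
Step 4. [((x + 9) + 9) - 9 = 7] 9 comes off first (add 9). So sub: (x + 9) + 9 = 16.
Step 5. [(x + 9) + 9 = 16] the outer +9 inverts by subtracting 9, so sub: x + 9 = 7.
Step 6. [x + 9 = 7] +9 is outermost — subtract 9 both sides, so sub: x = -2.

Answer: x ∈ {-2}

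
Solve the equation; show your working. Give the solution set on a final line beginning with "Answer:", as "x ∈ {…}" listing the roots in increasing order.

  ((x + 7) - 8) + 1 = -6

Step 1. [((x + 7) - 8) + 1 = -6] +1 is outermost — subtract 1 both sides. So sub: (x + 7) - 8 = -7.
Step 2. [(x + 7) - 8 = -7] 8 comes off first (add 8) ⇒ sub: x + 7 = 1.
Step 3. [x + 7 = 1] 7 comes off first (subtract 7), so sub: x = -6.

Answer: x ∈ {-6}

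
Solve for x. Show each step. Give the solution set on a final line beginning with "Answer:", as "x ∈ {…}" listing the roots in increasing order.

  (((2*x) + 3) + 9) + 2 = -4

Step 1. [(((2*x) + 3) + 9) + 2 = -4] +2 is outermost — subtract 2 both sides. So sub: ((2*x) + 3) + 9 = -6.
Step 2. [((2*x) + 3) + 9 = -6] the outer +9 inverts by subtracting 9, so sub: (2*x) + 3 = -15.
Step 3. [(2*x) + 3 = -15] the outer +3 inverts by subtracting 3. So sub: 2*x = -18.
Step 4. [2*x = -18] leading coefficient 2: divide by 2, so div: x = -9.

Answer: x ∈ {-9}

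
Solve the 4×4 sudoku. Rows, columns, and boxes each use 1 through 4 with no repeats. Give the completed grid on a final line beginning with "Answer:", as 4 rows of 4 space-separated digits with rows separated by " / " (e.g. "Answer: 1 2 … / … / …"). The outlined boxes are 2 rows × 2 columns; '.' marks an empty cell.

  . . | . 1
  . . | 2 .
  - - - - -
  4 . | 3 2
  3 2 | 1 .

Step 1. [r1c2∈{3,4}] in row 1, 3 fits only at r1c2 ⇒ r1c2=3.
Step 2. [r2c2∈{1,4}] r2c2 is the only open cell in col 2 admitting 4, so r2c2=4.
Step 3. [r2c4∈{3}] r2c4's peers cover all but 3 ⇒ r2c4=3.
Step 4. [r1c1∈{2}] r1c1 has the single candidate 2 ⇒ r1c1=2.
Step 5. [r2c1∈{1}] r2c1 is down to just 1 ⇒ r2c1=1.
Step 6. [r3c2∈{1}] r3c2 has the single candidate 1. So r3c2=1.
Step 7. [r4c4∈{4}] r4c4 has the single candidate 4 ⇒ r4c4=4.
Step 8. [r1c3∈{4}] nothing but 4 survives at r1c3 ⇒ r1c3=4.

Answer: 2 3 4 1 / 1 4 2 3 / 4 1 3 2 / 3 2 1 4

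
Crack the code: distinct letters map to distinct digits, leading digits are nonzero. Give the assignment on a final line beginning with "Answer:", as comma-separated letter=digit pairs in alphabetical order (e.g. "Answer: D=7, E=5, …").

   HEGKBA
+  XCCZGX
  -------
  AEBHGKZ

Step 1. [col 1: A + X ≡ Z (mod 10)] X=9 is one option consistent with column 1 (A + X ≡ Z (mod 10), carry-in 0) — take it, so X=9.
Step 2. [col 1: A + X ≡ Z (mod 10)] no forcing yet in column 1 (carry-in 0); A=1 is free and consistent — try it ⇒ A=1.
Step 3. [col 1: A + X ≡ Z (mod 10)] in column 1 we have A+X≡Z with carry-in 0; given A=1, X=9 and digits 1,9 already taken and all letters distinct, that pins Z to 0. So Z=0.
Step 4. [col 2: B + G ≡ K (mod 10)] column 2 (B + G ≡ K (mod 10), carry-in 1) doesn't pin K yet; pick K=4 and continue, so K=4.
Step 5. [col 2: B + G ≡ K (mod 10)] no forcing yet in column 2 (carry-in 1); B=8 is free and consistent — try it. So B=8.
Step 6. [col 2: B + G ≡ K (mod 10)] in column 2 we have B+G≡K with carry-in 1; given B=8, K=4 and digits 0,1,4,8,9 already taken and all letters distinct, that pins G to 5 ⇒ G=5.
Step 7. [col 4: G + C ≡ H (mod 10)] column 4 (G + C ≡ H (mod 10), carry-in 0) doesn't pin H yet; pick H=7 and continue, so H=7.
Step 8. [col 4: G + C ≡ H (mod 10)] column 4: given G=5, H=7, carry-in 0, and digits 0,1,4,5,7,8,9 already taken and all letters distinct, G+C≡H (mod 10) forces C=2. So C=2.
Step 9. [col 5: E + C ≡ B (mod 10)] in column 5 we have E+C≡B with carry-in 0; given C=2, B=8 and digits 0,1,2,4,5,7,8,9 already taken and all letters distinct, that pins E to 6. So E=6.

Answer: A=1, B=8, C=2, E=6, G=5, H=7, K=4, X=9, Z=0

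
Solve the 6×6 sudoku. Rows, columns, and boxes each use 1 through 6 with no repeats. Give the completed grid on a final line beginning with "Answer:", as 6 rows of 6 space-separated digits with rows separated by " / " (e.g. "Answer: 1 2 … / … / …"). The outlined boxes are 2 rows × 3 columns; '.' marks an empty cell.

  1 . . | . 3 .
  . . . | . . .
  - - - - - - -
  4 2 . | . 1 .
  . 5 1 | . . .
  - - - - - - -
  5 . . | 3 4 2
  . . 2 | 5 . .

Step 1. [r3c4∈{6}] only 6 remains possible at r3c4. So r3c4=6.
Step 2. [r5c3∈{6}] nothing but 6 survives at r5c3. So r5c3=6.
Step 3. [r2c5∈{2,5,6}] across col 5, 5 lands solely at r2c5. So r2c5=5.
Step 4. [r6c2∈{1,3,4}] row 6 places 4 nowhere but r6c2 ⇒ r6c2=4.
Step 5. [r2c4∈{1,2,4}] in col 4, 1 fits only at r2c4, so r2c4=1.
Step 6. [r3c3∈{3}] nothing but 3 survives at r3c3. So r3c3=3.
Step 7. [r1c2∈{6}] nothing but 6 survives at r1c2. So r1c2=6.
Step 8. [r1c6∈{4}] nothing but 4 survives at r1c6. So r1c6=4.
Step 9. [r6c5∈{6}] r6c5 has the single candidate 6 ⇒ r6c5=6.
Step 10. [r1c4∈{2}] only 2 remains possible at r1c4 ⇒ r1c4=2.
Step 11. [r2c2∈{3}] nothing but 3 survives at r2c2. So r2c2=3.
Step 12. [r5c2∈{1}] nothing but 1 survives at r5c2, so r5c2=1.
Step 13. [r1c3∈{5}] r1c3 is down to just 5 ⇒ r1c3=5.
Step 14. [r4c4∈{4}] r4c4 is down to just 4 ⇒ r4c4=4.
Step 15. [r2c3∈{4}] only 4 remains possible at r2c3, so r2c3=4.
Step 16. [r4c6∈{3}] r4c6's peers cover all but 3. So r4c6=3.
Step 17. [r4c5∈{2}] r4c5's peers cover all but 2, so r4c5=2.
Step 18. [r6c1∈{3}] r6c1's peers cover all but 3. So r6c1=3.
Step 19. [r2c1∈{2}] only 2 remains possible at r2c1 ⇒ r2c1=2.
Step 20. [r4c1∈{6}] r4c1 has the single candidate 6 ⇒ r4c1=6.
Step 21. [r6c6∈{1}] r6c6 has the single candidate 1. So r6c6=1.
Step 22. [r2c6∈{6}] only 6 remains possible at r2c6. So r2c6=6.
Step 23. [r3c6∈{5}] nothing but 5 survives at r3c6. So r3c6=5.

Answer: 1 6 5 2 3 4 / 2 3 4 1 5 6 / 4 2 3 6 1 5 / 6 5 1 4 2 3 / 5 1 6 3 4 2 / 3 4 2 5 6 1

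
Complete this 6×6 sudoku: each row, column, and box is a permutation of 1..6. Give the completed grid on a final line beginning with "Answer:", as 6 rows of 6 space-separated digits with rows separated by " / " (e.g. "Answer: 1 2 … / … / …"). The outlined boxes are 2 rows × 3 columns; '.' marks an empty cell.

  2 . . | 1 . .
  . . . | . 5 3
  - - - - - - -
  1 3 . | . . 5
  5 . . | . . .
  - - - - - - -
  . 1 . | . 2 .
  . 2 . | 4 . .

Step 1. [r5c6∈{6}] only 6 remains possible at r5c6. So r5c6=6.
Step 2. [r4c6∈{1,2,4}] in col 6, 2 fits only at r4c6. So r4c6=2.
Step 3. [r1c3∈{3,4,5,6}] row 1 places 3 nowhere but r1c3 ⇒ r1c3=3.
Step 4. [r3c4∈{6}] only 6 remains possible at r3c4. So r3c4=6.
Step 5. [r3c5∈{4}] only 4 remains possible at r3c5, so r3c5=4.
Step 6. [r6c3∈{5,6}] across row 6, 5 lands solely at r6c3 ⇒ r6c3=5.
Step 7. [r5c3∈{4}] nothing but 4 survives at r5c3. So r5c3=4.
Step 8. [r2c1∈{4,6}] r2c1 is the only open cell in col 1 admitting 4, so r2c1=4.
Step 9. [r2c2∈{6}] r2c2's peers cover all but 6. So r2c2=6.
Step 10. [r4c5∈{1,3}] in row 4, 1 fits only at r4c5. So r4c5=1.
Step 11. [r5c1∈{3}] only 3 remains possible at r5c1, so r5c1=3.
Step 12. [r1c6∈{4}] r1c6 has the single candidate 4 ⇒ r1c6=4.
Step 13. [r5c4∈{5}] r5c4 is down to just 5 ⇒ r5c4=5.
Step 14. [r4c2∈{4}] nothing but 4 survives at r4c2 ⇒ r4c2=4.
Step 15. [r1c5∈{6}] nothing but 6 survives at r1c5 ⇒ r1c5=6.
Step 16. [r6c5∈{3}] only 3 remains possible at r6c5 ⇒ r6c5=3.
Step 17. [r3c3∈{2}] r3c3 is down to just 2 ⇒ r3c3=2.
Step 18. [r4c3∈{6}] r4c3 has the single candidate 6 ⇒ r4c3=6.
Step 19. [r2c4∈{2}] r2c4 is down to just 2 ⇒ r2c4=2.
Step 20. [r6c6∈{1}] r6c6 has the single candidate 1 ⇒ r6c6=1.
Step 21. [r4c4∈{3}] r4c4 is down to just 3. So r4c4=3.
Step 22. [r2c3∈{1}] r2c3's peers cover all but 1, so r2c3=1.
Step 23. [r6c1∈{6}] nothing but 6 survives at r6c1. So r6c1=6.
Step 24. [r1c2∈{5}] r1c2 is down to just 5, so r1c2=5.

Answer: 2 5 3 1 6 4 / 4 6 1 2 5 3 / 1 3 2 6 4 5 / 5 4 6 3 1 2 / 3 1 4 5 2 6 / 6 2 5 4 3 1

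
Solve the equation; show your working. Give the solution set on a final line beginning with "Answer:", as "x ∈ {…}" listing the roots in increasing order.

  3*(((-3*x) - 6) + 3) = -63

Step 1. [3*(((-3*x) - 6) + 3) = -63] divide by the outer 3 ⇒ div: ((-3*x) - 6) + 3 = -21.
Step 2. [((-3*x) - 6) + 3 = -21] 3 comes off first (subtract 3), so sub: (-3*x) - 6 = -24.
Step 3. [(-3*x) - 6 = -24] peel the -6: add 6 from each side, so sub: -3*x = -18.
Step 4. [-3*x = -18] leading coefficient -3: divide by -3. So div: x = 6.

Answer: x ∈ {6}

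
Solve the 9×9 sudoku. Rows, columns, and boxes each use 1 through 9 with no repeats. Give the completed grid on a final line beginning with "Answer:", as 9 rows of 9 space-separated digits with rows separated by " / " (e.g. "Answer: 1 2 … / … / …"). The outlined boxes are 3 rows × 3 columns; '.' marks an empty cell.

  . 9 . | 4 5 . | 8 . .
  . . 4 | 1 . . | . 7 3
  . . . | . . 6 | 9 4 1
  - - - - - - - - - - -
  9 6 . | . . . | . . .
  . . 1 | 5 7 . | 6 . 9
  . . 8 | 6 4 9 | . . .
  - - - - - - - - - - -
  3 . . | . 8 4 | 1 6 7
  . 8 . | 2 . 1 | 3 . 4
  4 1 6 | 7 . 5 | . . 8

Step 1. [r5c1∈{2}] r5c1 has the single candidate 2. So r5c1=2.
Step 2. [r1c8∈{2}] r1c8 has the single candidate 2, so r1c8=2.
Step 3. [r8c8∈{5,9}] across box 9, 5 lands solely at r8c8 ⇒ r8c8=5.
Step 4. [r2c7∈{5}] r2c7's peers cover all but 5 ⇒ r2c7=5.
Step 5. [r2c2∈{2}] nothing but 2 survives at r2c2, so r2c2=2.
Step 6. [r4c6∈{2,3,8}] 2 has one home in col 6: r4c6 ⇒ r4c6=2.
Step 7. [r8c1∈{7}] r8c1 has the single candidate 7, so r8c1=7.
Step 8. [r6c1∈{5}] nothing but 5 survives at r6c1, so r6c1=5.
Step 9. [r7c4∈{9}] only 9 remains possible at r7c4, so r7c4=9.
Step 10. [r2c6∈{8}] nothing but 8 survives at r2c6, so r2c6=8.
Step 11. [r3c4∈{3}] nothing but 3 survives at r3c4. So r3c4=3.
Step 12. [r5c6∈{3}] nothing but 3 survives at r5c6. So r5c6=3.
Step 13. [r6c2∈{3,7}] in col 2, 3 fits only at r6c2, so r6c2=3.
Step 14. [r3c2∈{5,7}] r3c2 is the only open cell in col 2 admitting 7, so r3c2=7.
Step 15. [r4c8∈{1,3,8}] in row 4, 3 fits only at r4c8, so r4c8=3.
Step 16. [r6c7∈{2,7}] r6c7 is the only open cell in row 6 admitting 7. So r6c7=7.
Step 17. [r7c3∈{2,5}] r7c3 is the only open cell in row 7 admitting 2. So r7c3=2.
Step 18. [r2c1∈{6}] nothing but 6 survives at r2c1, so r2c1=6.
Step 19. [r4c7∈{4}] r4c7 is down to just 4 ⇒ r4c7=4.
Step 20. [r6c9∈{2}] r6c9 has the single candidate 2. So r6c9=2.
Step 21. [r2c5∈{9}] only 9 remains possible at r2c5 ⇒ r2c5=9.
Step 22. [r3c5∈{2}] r3c5's peers cover all but 2. So r3c5=2.
Step 23. [r8c5∈{6}] r8c5 has the single candidate 6, so r8c5=6.
Step 24. [r3c3∈{5}] r3c3 has the single candidate 5, so r3c3=5.
Step 25. [r1c9∈{6}] r1c9 is down to just 6, so r1c9=6.
Step 26. [r3c1∈{8}] nothing but 8 survives at r3c1, so r3c1=8.
Step 27. [r5c2∈{4}] r5c2 has the single candidate 4. So r5c2=4.
Step 28. [r1c3∈{3}] only 3 remains possible at r1c3, so r1c3=3.
Step 29. [r6c8∈{1}] r6c8 is down to just 1 ⇒ r6c8=1.
Step 30. [r1c1∈{1}] r1c1 is down to just 1, so r1c1=1.
Step 31. [r8c3∈{9}] r8c3 has the single candidate 9 ⇒ r8c3=9.
Step 32. [r4c9∈{5}] only 5 remains possible at r4c9. So r4c9=5.
Step 33. [r9c5∈{3}] r9c5 is down to just 3, so r9c5=3.
Step 34. [r9c7∈{2}] nothing but 2 survives at r9c7, so r9c7=2.
Step 35. [r1c6∈{7}] only 7 remains possible at r1c6, so r1c6=7.
Step 36. [r4c3∈{7}] r4c3's peers cover all but 7, so r4c3=7.
Step 37. [r7c2∈{5}] nothing but 5 survives at r7c2, so r7c2=5.
Step 38. [r9c8∈{9}] r9c8 is down to just 9. So r9c8=9.
Step 39. [r4c5∈{1}] r4c5 has the single candidate 1. So r4c5=1.
Step 40. [r4c4∈{8}] r4c4 is down to just 8. So r4c4=8.
Step 41. [r5c8∈{8}] r5c8 is down to just 8. So r5c8=8.

Answer: 1 9 3 4 5 7 8 2 6 / 6 2 4 1 9 8 5 7 3 / 8 7 5 3 2 6 9 4 1 / 9 6 7 8 1 2 4 3 5 / 2 4 1 5 7 3 6 8 9 / 5 3 8 6 4 9 7 1 2 / 3 5 2 9 8 4 1 6 7 / 7 8 9 2 6 1 3 5 4 / 4 1 6 7 3 5 2 9 8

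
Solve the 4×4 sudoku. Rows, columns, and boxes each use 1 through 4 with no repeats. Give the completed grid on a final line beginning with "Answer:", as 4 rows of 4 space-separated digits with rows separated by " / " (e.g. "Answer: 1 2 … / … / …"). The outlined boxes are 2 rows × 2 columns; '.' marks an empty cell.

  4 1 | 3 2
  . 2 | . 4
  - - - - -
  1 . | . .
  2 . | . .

Step 1. [r4c4∈{1,3}] col 4 places 1 nowhere but r4c4, so r4c4=1.
Step 2. [r4c3∈{4}] r4c3 has the single candidate 4 ⇒ r4c3=4.
Step 3. [r3c2∈{3,4}] 4 has one home in row 3: r3c2, so r3c2=4.
Step 4. [r3c3∈{2}] r3c3 is down to just 2, so r3c3=2.
Step 5. [r2c3∈{1}] r2c3's peers cover all but 1. So r2c3=1.
Step 6. [r4c2∈{3}] only 3 remains possible at r4c2. So r4c2=3.
Step 7. [r3c4∈{3}] r3c4 is down to just 3. So r3c4=3.
Step 8. [r2c1∈{3}] only 3 remains possible at r2c1 ⇒ r2c1=3.

Answer: 4 1 3 2 / 3 2 1 4 / 1 4 2 3 / 2 3 4 1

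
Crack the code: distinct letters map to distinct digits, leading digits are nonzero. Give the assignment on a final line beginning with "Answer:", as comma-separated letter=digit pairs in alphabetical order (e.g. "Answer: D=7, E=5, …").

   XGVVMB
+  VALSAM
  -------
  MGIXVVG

Step 1. [col 1: B + M ≡ G (mod 10)] no forcing yet in column 1 (carry-in 0); B=3 is free and consistent — try it ⇒ B=3.
Step 2. [col 1: B + M ≡ G (mod 10)] column 1 (B + M ≡ G (mod 10), carry-in 0) doesn't pin G yet; pick G=4 and continue, so G=4.
Step 3. [col 1: B + M ≡ G (mod 10)] in column 1 we have B+M≡G with carry-in 0; given B=3, G=4 and digits 3,4 already taken and all letters distinct, that pins M to 1, so M=1.
Step 4. [col 2: M + A ≡ V (mod 10)] no forcing yet in column 2 (carry-in 0); A=5 is free and consistent — try it, so A=5.
Step 5. [col 2: M + A ≡ V (mod 10)] in column 2 we have M+A≡V with carry-in 0; given M=1, A=5 and digits 1,3,4,5 already taken and all letters distinct, that pins V to 6, so V=6.
Step 6. [col 3: V + S ≡ V (mod 10)] column 3: given V=6, carry-in 0, and digits 1,3,4,5,6 already taken and all letters distinct, V+S≡V (mod 10) forces S=0, so S=0.
Step 7. [col 4: V + L ≡ X (mod 10)] from column 4 (V=6, carry-in 0, digits 0,1,3,4,5,6 already taken and all letters distinct): L must equal 2. So L=2.
Step 8. [col 4: V + L ≡ X (mod 10)] column 4 reads V+L+carry(0)=X with V=6, L=2; with digits 0,1,2,3,4,5,6 already taken and all letters distinct, the only value for X is 8 ⇒ X=8.
Step 9. [col 5: G + A ≡ I (mod 10)] in column 5 we have G+A≡I with carry-in 0; given G=4, A=5 and digits 0,1,2,3,4,5,6,8 already taken and all letters distinct, that pins I to 9. So I=9.

Answer: A=5, B=3, G=4, I=9, L=2, M=1, S=0, V=6, X=8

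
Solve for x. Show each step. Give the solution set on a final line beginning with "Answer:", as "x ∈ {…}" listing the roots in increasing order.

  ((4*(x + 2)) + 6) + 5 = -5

Step 1. [((4*(x + 2)) + 6) + 5 = -5] 5 comes off first (subtract 5). So sub: (4*(x + 2)) + 6 = -10.
Step 2. [(4*(x + 2)) + 6 = -10] +6 is outermost — subtract 6 both sides ⇒ sub: 4*(x + 2) = -16.
Step 3. [4*(x + 2) = -16] LHS = 4·(…); ÷4 both sides. So div: x + 2 = -4.
Step 4. [x + 2 = -4] the outer +2 inverts by subtracting 2. So sub: x = -6.

Answer: x ∈ {-6}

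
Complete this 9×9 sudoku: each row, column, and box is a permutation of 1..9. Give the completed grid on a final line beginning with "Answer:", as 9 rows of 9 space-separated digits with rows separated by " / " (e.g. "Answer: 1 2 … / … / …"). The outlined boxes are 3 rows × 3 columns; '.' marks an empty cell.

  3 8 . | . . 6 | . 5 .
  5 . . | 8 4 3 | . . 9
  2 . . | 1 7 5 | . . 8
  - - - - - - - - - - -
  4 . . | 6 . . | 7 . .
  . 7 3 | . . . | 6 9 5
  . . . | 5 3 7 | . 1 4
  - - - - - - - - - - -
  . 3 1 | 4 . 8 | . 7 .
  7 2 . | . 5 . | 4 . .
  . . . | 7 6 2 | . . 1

Step 1. [r7c5∈{9}] nothing but 9 survives at r7c5. So r7c5=9.
Step 2. [r8c3∈{6,8,9}] row 8 places 9 nowhere but r8c3. So r8c3=9.
Step 3. [r8c8∈{3,6,8}] row 8 places 8 nowhere but r8c8, so r8c8=8.
Step 4. [r1c5∈{2}] r1c5 is down to just 2, so r1c5=2.
Step 5. [r1c3∈{4,7}] in row 1, 4 fits only at r1c3, so r1c3=4.
Step 6. [r3c3∈{6}] nothing but 6 survives at r3c3, so r3c3=6.
Step 7. [r5c1∈{1,8}] col 1 places 1 nowhere but r5c1, so r5c1=1.
Step 8. [r9c8∈{3}] nothing but 3 survives at r9c8 ⇒ r9c8=3.
Step 9. [r4c8∈{2}] r4c8 is down to just 2 ⇒ r4c8=2.
Step 10. [r6c1∈{6,8,9}] r6c1 is the only open cell in col 1 admitting 9, so r6c1=9.
Step 11. [r2c7∈{1,2}] in row 2, 2 fits only at r2c7 ⇒ r2c7=2.
Step 12. [r4c5∈{1,8}] across col 5, 1 lands solely at r4c5. So r4c5=1.
Step 13. [r4c3∈{5,8}] r4c3 is the only open cell in row 4 admitting 8, so r4c3=8.
Step 14. [r9c3∈{5}] r9c3 is down to just 5 ⇒ r9c3=5.
Step 15. [r7c9∈{2,6}] 2 has one home in row 7: r7c9, so r7c9=2.
Step 16. [r6c3∈{2}] r6c3 is down to just 2 ⇒ r6c3=2.
Step 17. [r4c2∈{5}] nothing but 5 survives at r4c2. So r4c2=5.
Step 18. [r6c7∈{8}] r6c7 is down to just 8, so r6c7=8.
Step 19. [r5c4∈{2}] only 2 remains possible at r5c4, so r5c4=2.
Step 20. [r2c3∈{7}] r2c3's peers cover all but 7, so r2c3=7.
Step 21. [r5c6∈{4}] r5c6 has the single candidate 4. So r5c6=4.
Step 22. [r9c1∈{8}] nothing but 8 survives at r9c1, so r9c1=8.
Step 23. [r2c8∈{6}] r2c8 has the single candidate 6. So r2c8=6.
Step 24. [r2c2∈{1}] r2c2 is down to just 1 ⇒ r2c2=1.
Step 25. [r7c1∈{6}] nothing but 6 survives at r7c1, so r7c1=6.
Step 26. [r6c2∈{6}] r6c2 has the single candidate 6. So r6c2=6.
Step 27. [r3c2∈{9}] r3c2's peers cover all but 9 ⇒ r3c2=9.
Step 28. [r9c2∈{4}] nothing but 4 survives at r9c2 ⇒ r9c2=4.
Step 29. [r8c4∈{3}] r8c4 has the single candidate 3 ⇒ r8c4=3.
Step 30. [r1c9∈{7}] nothing but 7 survives at r1c9. So r1c9=7.
Step 31. [r8c9∈{6}] only 6 remains possible at r8c9 ⇒ r8c9=6.
Step 32. [r9c7∈{9}] r9c7 is down to just 9, so r9c7=9.
Step 33. [r5c5∈{8}] r5c5 has the single candidate 8. So r5c5=8.
Step 34. [r3c7∈{3}] r3c7's peers cover all but 3. So r3c7=3.
Step 35. [r3c8∈{4}] only 4 remains possible at r3c8, so r3c8=4.
Step 36. [r4c9∈{3}] r4c9 has the single candidate 3, so r4c9=3.
Step 37. [r4c6∈{9}] nothing but 9 survives at r4c6, so r4c6=9.
Step 38. [r1c4∈{9}] only 9 remains possible at r1c4 ⇒ r1c4=9.
Step 39. [r7c7∈{5}] only 5 remains possible at r7c7. So r7c7=5.
Step 40. [r1c7∈{1}] only 1 remains possible at r1c7 ⇒ r1c7=1.
Step 41. [r8c6∈{1}] only 1 remains possible at r8c6. So r8c6=1.

Answer: 3 8 4 9 2 6 1 5 7 / 5 1 7 8 4 3 2 6 9 / 2 9 6 1 7 5 3 4 8 / 4 5 8 6 1 9 7 2 3 / 1 7 3 2 8 4 6 9 5 / 9 6 2 5 3 7 8 1 4 / 6 3 1 4 9 8 5 7 2 / 7 2 9 3 5 1 4 8 6 / 8 4 5 7 6 2 9 3 1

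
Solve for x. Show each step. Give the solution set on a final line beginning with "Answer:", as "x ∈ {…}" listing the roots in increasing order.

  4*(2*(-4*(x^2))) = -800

Step 1. [4*(2*(-4*(x^2))) = -800] leading coefficient 4: divide by 4, so div: 2*(-4*(x^2)) = -200.
Step 2. [2*(-4*(x^2)) = -200] leading coefficient 2: divide by 2. So div: -4*(x^2) = -100.
Step 3. [-4*(x^2) = -100] leading coefficient -4: divide by -4, so div: x^2 = 25.
Step 4. [x^2 = 25] √ both sides: 25 ≥ 0 gives two branches, so sqrt: x = 5 or -5.

Answer: x ∈ {-5, 5}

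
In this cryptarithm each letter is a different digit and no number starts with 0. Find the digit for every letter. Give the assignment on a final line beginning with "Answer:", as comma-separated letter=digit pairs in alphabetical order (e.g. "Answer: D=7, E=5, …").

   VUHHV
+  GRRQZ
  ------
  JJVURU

Step 1. [col 1: V + Z ≡ U (mod 10)] column 1 (V + Z ≡ U (mod 10), carry-in 0) doesn't pin Z yet; pick Z=3 and continue, so Z=3.
Step 2. [col 1: V + Z ≡ U (mod 10)] U=9 is one option consistent with column 1 (V + Z ≡ U (mod 10), carry-in 0) — take it. So U=9.
Step 3. [col 1: V + Z ≡ U (mod 10)] in column 1 we have V+Z≡U with carry-in 0; given Z=3, U=9 and digits 3,9 already taken and all letters distinct, that pins V to 6 ⇒ V=6.
Step 4. [col 2: H + Q ≡ R (mod 10)] column 2 (H + Q ≡ R (mod 10), carry-in 0) doesn't pin H yet; pick H=2 and continue, so H=2.
Step 5. [J] adding two 5-digit numbers gives at most 5+1 digits, and here it does — J is that final carry and must be 1 ⇒ J=1.
Step 6. [col 2: H + Q ≡ R (mod 10)] several values work for R in column 2 (H + Q ≡ R (mod 10), carry-in 0); try R=7. So R=7.
Step 7. [col 2: H + Q ≡ R (mod 10)] column 2: given H=2, R=7, carry-in 0, and digits 1,2,3,6,7,9 already taken and all letters distinct, H+Q≡R (mod 10) forces Q=5. So Q=5.
Step 8. [col 5: V + G ≡ J (mod 10)] from column 5 (V=6, J=1, carry-in 1, digits 1,2,3,5,6,7,9 already taken and all letters distinct): G must equal 4, so G=4.

Answer: G=4, H=2, J=1, Q=5, R=7, U=9, V=6, Z=3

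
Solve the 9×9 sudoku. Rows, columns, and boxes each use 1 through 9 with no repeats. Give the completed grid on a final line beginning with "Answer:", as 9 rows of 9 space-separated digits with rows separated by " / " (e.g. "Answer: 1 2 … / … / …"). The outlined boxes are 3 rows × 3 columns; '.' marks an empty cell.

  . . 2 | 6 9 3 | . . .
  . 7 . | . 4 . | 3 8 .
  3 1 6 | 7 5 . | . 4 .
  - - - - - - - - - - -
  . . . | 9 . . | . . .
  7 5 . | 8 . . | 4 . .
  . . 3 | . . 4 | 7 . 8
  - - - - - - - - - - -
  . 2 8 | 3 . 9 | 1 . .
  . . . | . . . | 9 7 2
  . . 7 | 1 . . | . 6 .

Step 1. [r4c7∈{2,5,6}] 6 has one home in col 7: r4c7. So r4c7=6.
Step 2. [r7c8∈{5}] r7c8's peers cover all but 5. So r7c8=5.
Step 3. [r1c8∈{1}] only 1 remains possible at r1c8, so r1c8=1.
Step 4. [r4c9∈{1,3,5}] r4c9 is the only open cell in box 6 admitting 5, so r4c9=5.
Step 5. [r5c9∈{1,3,9}] col 9 places 1 nowhere but r5c9, so r5c9=1.
Step 6. [r5c3∈{9}] r5c3's peers cover all but 9, so r5c3=9.
Step 7. [r8c4∈{4,5}] col 4 places 4 nowhere but r8c4 ⇒ r8c4=4.
Step 8. [r2c4∈{2}] r2c4's peers cover all but 2 ⇒ r2c4=2.
Step 9. [r4c3∈{1,4}] in col 3, 4 fits only at r4c3. So r4c3=4.
Step 10. [r4c6∈{1,2,7}] in col 6, 7 fits only at r4c6. So r4c6=7.
Step 11. [r2c1∈{5,9}] across box 1, 9 lands solely at r2c1. So r2c1=9.
Step 12. [r6c2∈{6}] r6c2 is down to just 6 ⇒ r6c2=6.
Step 13. [r7c9∈{4}] r7c9's peers cover all but 4, so r7c9=4.
Step 14. [r8c3∈{1,5}] in col 3, 1 fits only at r8c3. So r8c3=1.
Step 15. [r9c7∈{8}] r9c7 has the single candidate 8 ⇒ r9c7=8.
Step 16. [r9c5∈{2}] r9c5 has the single candidate 2 ⇒ r9c5=2.
Step 17. [r9c6∈{5}] r9c6 is down to just 5, so r9c6=5.
Step 18. [r4c2∈{8}] r4c2's peers cover all but 8 ⇒ r4c2=8.
Step 19. [r9c2∈{3,4,9}] across row 9, 9 lands solely at r9c2. So r9c2=9.
Step 20. [r6c5∈{1}] nothing but 1 survives at r6c5, so r6c5=1.
Step 21. [r4c5∈{3}] r4c5's peers cover all but 3 ⇒ r4c5=3.
Step 22. [r5c5∈{6}] only 6 remains possible at r5c5. So r5c5=6.
Step 23. [r4c8∈{2}] nothing but 2 survives at r4c8 ⇒ r4c8=2.
Step 24. [r8c1∈{5,6}] 5 has one home in row 8: r8c1, so r8c1=5.
Step 25. [r3c6∈{8}] nothing but 8 survives at r3c6. So r3c6=8.
Step 26. [r1c1∈{4,8}] 8 has one home in row 1: r1c1, so r1c1=8.
Step 27. [r9c1∈{4}] r9c1 has the single candidate 4, so r9c1=4.
Step 28. [r8c2∈{3}] only 3 remains possible at r8c2 ⇒ r8c2=3.
Step 29. [r7c5∈{7}] r7c5 is down to just 7 ⇒ r7c5=7.
Step 30. [r9c9∈{3}] nothing but 3 survives at r9c9 ⇒ r9c9=3.
Step 31. [r1c7∈{5}] nothing but 5 survives at r1c7, so r1c7=5.
Step 32. [r1c2∈{4}] r1c2 has the single candidate 4, so r1c2=4.
Step 33. [r8c5∈{8}] only 8 remains possible at r8c5 ⇒ r8c5=8.
Step 34. [r2c9∈{6}] only 6 remains possible at r2c9, so r2c9=6.
Step 35. [r6c8∈{9}] r6c8 is down to just 9 ⇒ r6c8=9.
Step 36. [r2c3∈{5}] nothing but 5 survives at r2c3. So r2c3=5.
Step 37. [r6c1∈{2}] only 2 remains possible at r6c1, so r6c1=2.
Step 38. [r2c6∈{1}] r2c6 is down to just 1, so r2c6=1.
Step 39. [r1c9∈{7}] r1c9 has the single candidate 7. So r1c9=7.
Step 40. [r5c6∈{2}] only 2 remains possible at r5c6, so r5c6=2.
Step 41. [r7c1∈{6}] r7c1 is down to just 6, so r7c1=6.
Step 42. [r5c8∈{3}] r5c8 is down to just 3, so r5c8=3.
Step 43. [r6c4∈{5}] r6c4 has the single candidate 5 ⇒ r6c4=5.
Step 44. [r3c9∈{9}] only 9 remains possible at r3c9, so r3c9=9.
Step 45. [r8c6∈{6}] only 6 remains possible at r8c6 ⇒ r8c6=6.
Step 46. [r4c1∈{1}] r4c1 is down to just 1. So r4c1=1.
Step 47. [r3c7∈{2}] only 2 remains possible at r3c7, so r3c7=2.

Answer: 8 4 2 6 9 3 5 1 7 / 9 7 5 2 4 1 3 8 6 / 3 1 6 7 5 8 2 4 9 / 1 8 4 9 3 7 6 2 5 / 7 5 9 8 6 2 4 3 1 / 2 6 3 5 1 4 7 9 8 / 6 2 8 3 7 9 1 5 4 / 5 3 1 4 8 6 9 7 2 / 4 9 7 1 2 5 8 6 3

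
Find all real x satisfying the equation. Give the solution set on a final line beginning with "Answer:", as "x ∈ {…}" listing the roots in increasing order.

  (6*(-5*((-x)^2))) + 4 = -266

Step 1. [(6*(-5*((-x)^2))) + 4 = -266] 4 comes off first (subtract 4), so sub: 6*(-5*((-x)^2)) = -270.
Step 2. [6*(-5*((-x)^2)) = -270] divide by the outer 6 ⇒ div: -5*((-x)^2) = -45.
Step 3. [-5*((-x)^2) = -45] -5·(inner) — divide through by -5. So div: (-x)^2 = 9.
Step 4. [(-x)^2 = 9] LHS squared, RHS 9 ≥ 0: apply √ (±), so sqrt: -x = 3 or -3.
Step 5. [-x = 3 or -3] flip signs both sides. So neg: x = -3 or 3.

Answer: x ∈ {-3, 3}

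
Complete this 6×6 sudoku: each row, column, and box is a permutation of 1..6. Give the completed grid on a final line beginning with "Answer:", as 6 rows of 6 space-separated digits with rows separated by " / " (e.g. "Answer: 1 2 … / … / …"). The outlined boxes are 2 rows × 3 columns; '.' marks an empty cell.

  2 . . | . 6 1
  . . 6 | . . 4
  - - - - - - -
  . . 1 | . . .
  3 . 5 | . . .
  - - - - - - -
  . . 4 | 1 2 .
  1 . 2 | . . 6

Step 1. [r2c1∈{5}] r2c1 has the single candidate 5. So r2c1=5.
Step 2. [r3c1∈{4,6}] col 1 places 4 nowhere but r3c1. So r3c1=4.
Step 3. [r2c5∈{3}] only 3 remains possible at r2c5, so r2c5=3.
Step 4. [r4c6∈{2}] r4c6 has the single candidate 2. So r4c6=2.
Step 5. [r4c2∈{6}] only 6 remains possible at r4c2. So r4c2=6.
Step 6. [r3c5∈{5}] nothing but 5 survives at r3c5, so r3c5=5.
Step 7. [r5c6∈{3,5}] col 6 places 5 nowhere but r5c6. So r5c6=5.
Step 8. [r6c4∈{3,4}] in box 6, 3 fits only at r6c4. So r6c4=3.
Step 9. [r6c5∈{4}] r6c5 is down to just 4 ⇒ r6c5=4.
Step 10. [r1c2∈{3,4}] 4 has one home in row 1: r1c2. So r1c2=4.
Step 11. [r1c4∈{5}] only 5 remains possible at r1c4, so r1c4=5.
Step 12. [r2c2∈{1}] r2c2 is down to just 1, so r2c2=1.
Step 13. [r6c2∈{5}] nothing but 5 survives at r6c2. So r6c2=5.
Step 14. [r5c1∈{6}] nothing but 6 survives at r5c1 ⇒ r5c1=6.
Step 15. [r4c5∈{1}] only 1 remains possible at r4c5. So r4c5=1.
Step 16. [r3c4∈{6}] nothing but 6 survives at r3c4. So r3c4=6.
Step 17. [r4c4∈{4}] r4c4's peers cover all but 4. So r4c4=4.
Step 18. [r5c2∈{3}] r5c2 has the single candidate 3 ⇒ r5c2=3.
Step 19. [r2c4∈{2}] r2c4's peers cover all but 2. So r2c4=2.
Step 20. [r3c6∈{3}] r3c6's peers cover all but 3 ⇒ r3c6=3.
Step 21. [r3c2∈{2}] r3c2 is down to just 2 ⇒ r3c2=2.
Step 22. [r1c3∈{3}] r1c3 is down to just 3. So r1c3=3.

Answer: 2 4 3 5 6 1 / 5 1 6 2 3 4 / 4 2 1 6 5 3 / 3 6 5 4 1 2 / 6 3 4 1 2 5 / 1 5 2 3 4 6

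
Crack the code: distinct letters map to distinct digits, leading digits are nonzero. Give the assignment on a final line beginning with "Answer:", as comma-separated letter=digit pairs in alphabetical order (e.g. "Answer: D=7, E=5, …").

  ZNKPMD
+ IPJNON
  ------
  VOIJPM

Step 1. [col 1: D + N ≡ M (mod 10)] column 1 (D + N ≡ M (mod 10), carry-in 0) doesn't pin D yet; pick D=6 and continue ⇒ D=6.
Step 2. [col 1: D + N ≡ M (mod 10)] no forcing yet in column 1 (carry-in 0); N=2 is free and consistent — try it ⇒ N=2.
Step 3. [col 1: D + N ≡ M (mod 10)] from column 1 (D=6, N=2, carry-in 0, digits 2,6 already taken and all letters distinct): M must equal 8, so M=8.
Step 4. [col 2: M + O ≡ P (mod 10)] P=7 is one option consistent with column 2 (M + O ≡ P (mod 10), carry-in 0) — take it ⇒ P=7.
Step 5. [col 2: M + O ≡ P (mod 10)] column 2: given M=8, P=7, carry-in 0, and digits 2,6,7,8 already taken and all letters distinct, M+O≡P (mod 10) forces O=9 ⇒ O=9.
Step 6. [col 3: P + N ≡ J (mod 10)] column 3: given P=7, N=2, carry-in 1, and digits 2,6,7,8,9 already taken and all letters distinct, P+N≡J (mod 10) forces J=0, so J=0.
Step 7. [col 4: K + J ≡ I (mod 10)] I=4 is one option consistent with column 4 (K + J ≡ I (mod 10), carry-in 1) — take it ⇒ I=4.
Step 8. [col 4: K + J ≡ I (mod 10)] from column 4 (J=0, I=4, carry-in 1, digits 0,2,4,6,7,8,9 already taken and all letters distinct): K must equal 3, so K=3.
Step 9. [col 6: Z + I ≡ V (mod 10)] column 6 reads Z+I+carry(0)=V with I=4; with digits 0,2,3,4,6,7,8,9 already taken and all letters distinct, the only value for Z is 1. So Z=1.
Step 10. [col 6: Z + I ≡ V (mod 10)] in column 6 we have Z+I≡V with carry-in 0; given Z=1, I=4 and digits 0,1,2,3,4,6,7,8,9 already taken and all letters distinct, that pins V to 5, so V=5.

Answer: D=6, I=4, J=0, K=3, M=8, N=2, O=9, P=7, V=5, Z=1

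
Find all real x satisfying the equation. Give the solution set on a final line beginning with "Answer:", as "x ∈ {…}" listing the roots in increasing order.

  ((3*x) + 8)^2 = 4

Step 1. [((3*x) + 8)^2 = 4] LHS squared, RHS 4 ≥ 0: apply √ (±) ⇒ sqrt: (3*x) + 8 = 2 or -2.
Step 2. [(3*x) + 8 = 2 or -2] +8 is outermost — subtract 8 both sides, so sub: 3*x = -6 or -10.
Step 3. [3*x = -6 or -10] 3 out front; divide by 3, so div: x = -2 or -10/3.

Answer: x ∈ {-10/3, -2}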